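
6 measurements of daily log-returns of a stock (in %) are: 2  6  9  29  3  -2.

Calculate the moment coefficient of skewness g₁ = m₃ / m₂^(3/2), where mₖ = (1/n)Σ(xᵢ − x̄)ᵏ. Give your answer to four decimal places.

1.3463

x̄ = (2 + 6 + 9 + 29 + 3 - 2) / 6 = 7.8333
deviations (xᵢ − x̄): -5.8333, -1.8333, 1.1667, 21.1667, -4.8333, -9.8333
Σ(xᵢ − x̄)² = 606.8333 ⇒ m₂ = 606.8333/6 = 101.13889
Σ(xᵢ − x̄)³ = 8216.4444 ⇒ m₃ = 8216.4444/6 = 1369.40741
m₂^(3/2) = 101.13889^(1.5) = 1017.13188
g₁ = m₃ / m₂^(3/2) = 1369.40741 / 1017.13188 ≈ 1.3463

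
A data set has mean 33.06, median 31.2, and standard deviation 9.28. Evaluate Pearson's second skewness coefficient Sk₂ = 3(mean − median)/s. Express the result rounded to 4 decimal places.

0.6013

Sk₂ = 3(33.06 − 31.2) / 9.28 = 3 × 1.8600 / 9.28
    = 5.5800 / 9.28 ≈ 0.6013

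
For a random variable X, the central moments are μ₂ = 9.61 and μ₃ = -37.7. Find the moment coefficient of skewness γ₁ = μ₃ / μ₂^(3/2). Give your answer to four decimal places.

σ = √μ₂ = √9.61 = 3.10000
σ³ = μ₂^(3/2) = 29.79100
γ₁ = μ₃/σ³ = -37.7 / 29.79100 ≈ -1.2655

-1.2655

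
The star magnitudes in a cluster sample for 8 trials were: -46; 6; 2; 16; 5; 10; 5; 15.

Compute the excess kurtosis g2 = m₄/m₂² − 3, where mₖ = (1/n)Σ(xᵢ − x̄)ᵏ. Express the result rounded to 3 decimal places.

x̄ = 1.6250
Σ(xᵢ − x̄)² = 2765.8750 ⇒ m₂ = 345.73438
Σ(xᵢ − x̄)⁴ = 5224709.6816 ⇒ m₄ = 653088.71021
m₂² = 119532.25806
g2 = m₄/m₂² − 3 = 5.46370 − 3 ≈ 2.464

2.464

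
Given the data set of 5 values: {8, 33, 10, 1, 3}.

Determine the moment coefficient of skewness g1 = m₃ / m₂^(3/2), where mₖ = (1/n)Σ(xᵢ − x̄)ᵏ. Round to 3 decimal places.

x̄ = (8 + 33 + 10 + 1 + 3) / 5 = 11.0000
deviations (xᵢ − x̄): -3.0000, 22.0000, -1.0000, -10.0000, -8.0000
Σ(xᵢ − x̄)² = 658.0000 ⇒ m₂ = 658.0000/5 = 131.60000
Σ(xᵢ − x̄)³ = 9108.0000 ⇒ m₃ = 9108.0000/5 = 1821.60000
m₂^(3/2) = 131.60000^(1.5) = 1509.67629
g1 = m₃ / m₂^(3/2) = 1821.60000 / 1509.67629 ≈ 1.207

1.207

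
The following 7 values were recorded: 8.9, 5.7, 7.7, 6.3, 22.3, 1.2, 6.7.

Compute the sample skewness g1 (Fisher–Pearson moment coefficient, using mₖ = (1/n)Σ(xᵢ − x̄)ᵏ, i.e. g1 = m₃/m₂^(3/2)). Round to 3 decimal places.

1.435

x̄ = (8.9 + 5.7 + 7.7 + 6.3 + 22.3 + 1.2 + 6.7) / 7 = 8.4000
deviations (xᵢ − x̄): 0.5000, -2.7000, -0.7000, -2.1000, 13.9000, -7.2000, -1.7000
Σ(xᵢ − x̄)² = 260.3800 ⇒ m₂ = 260.3800/7 = 37.19714
Σ(xᵢ − x̄)³ = 2278.2960 ⇒ m₃ = 2278.2960/7 = 325.47086
m₂^(3/2) = 37.19714^(1.5) = 226.86337
g1 = m₃ / m₂^(3/2) = 325.47086 / 226.86337 ≈ 1.435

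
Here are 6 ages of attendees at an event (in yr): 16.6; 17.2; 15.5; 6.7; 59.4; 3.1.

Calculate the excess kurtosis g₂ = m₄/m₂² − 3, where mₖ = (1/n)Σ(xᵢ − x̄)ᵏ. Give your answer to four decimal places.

x̄ = 19.7500
Σ(xᵢ − x̄)² = 2054.1350 ⇒ m₂ = 342.35583
Σ(xᵢ − x̄)⁴ = 2577891.4034 ⇒ m₄ = 429648.56724
m₂² = 117207.51662
g₂ = m₄/m₂² − 3 = 3.66571 − 3 ≈ 0.6657

0.6657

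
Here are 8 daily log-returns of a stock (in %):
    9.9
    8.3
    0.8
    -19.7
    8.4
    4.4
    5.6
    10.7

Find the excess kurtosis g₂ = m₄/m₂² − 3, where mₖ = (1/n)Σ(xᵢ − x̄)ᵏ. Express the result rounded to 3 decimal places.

1.992

x̄ = 3.5500
Σ(xᵢ − x̄)² = 690.5800 ⇒ m₂ = 86.32250
Σ(xᵢ − x̄)⁴ = 297584.9792 ⇒ m₄ = 37198.12241
m₂² = 7451.57401
g₂ = m₄/m₂² − 3 = 4.99198 − 3 ≈ 1.992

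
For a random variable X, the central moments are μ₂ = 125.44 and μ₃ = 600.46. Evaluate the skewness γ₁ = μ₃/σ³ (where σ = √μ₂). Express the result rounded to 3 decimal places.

0.427

σ = √μ₂ = √125.44 = 11.20000
σ³ = μ₂^(3/2) = 1404.92800
γ₁ = μ₃/σ³ = 600.46 / 1404.92800 ≈ 0.427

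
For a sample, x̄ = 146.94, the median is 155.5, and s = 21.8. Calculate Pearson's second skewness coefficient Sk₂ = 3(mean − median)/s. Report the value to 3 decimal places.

Sk₂ = 3(146.94 − 155.5) / 21.8 = 3 × -8.5600 / 21.8
    = -25.6800 / 21.8 ≈ -1.178

-1.178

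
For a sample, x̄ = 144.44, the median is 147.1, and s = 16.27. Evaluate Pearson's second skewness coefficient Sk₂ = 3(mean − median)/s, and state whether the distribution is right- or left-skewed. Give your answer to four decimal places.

-0.4905, left-skewed

Sk₂ = 3(144.44 − 147.1) / 16.27 = 3 × -2.6600 / 16.27
    = -7.9800 / 16.27 ≈ -0.4905
Sk₂ < 0 ⇒ mean < median ⇒ left-skewed (negative skew).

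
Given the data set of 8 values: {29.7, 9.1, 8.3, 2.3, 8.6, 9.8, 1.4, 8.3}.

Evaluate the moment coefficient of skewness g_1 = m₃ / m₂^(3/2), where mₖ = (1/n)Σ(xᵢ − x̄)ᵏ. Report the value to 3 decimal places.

1.635

x̄ = (29.7 + 9.1 + 8.3 + 2.3 + 8.6 + 9.8 + 1.4 + 8.3) / 8 = 9.6875
deviations (xᵢ − x̄): 20.0125, -0.5875, -1.3875, -7.3875, -1.0875, 0.1125, -8.2875, -1.3875
Σ(xᵢ − x̄)² = 529.1487 ⇒ m₂ = 529.1487/8 = 66.14359
Σ(xᵢ − x̄)³ = 7035.7981 ⇒ m₃ = 7035.7981/8 = 879.47476
m₂^(3/2) = 66.14359^(1.5) = 537.93733
g_1 = m₃ / m₂^(3/2) = 879.47476 / 537.93733 ≈ 1.635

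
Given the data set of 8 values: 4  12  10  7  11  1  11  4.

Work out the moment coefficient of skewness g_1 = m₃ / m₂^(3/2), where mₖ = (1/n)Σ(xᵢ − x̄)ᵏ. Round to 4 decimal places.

x̄ = (4 + 12 + 10 + 7 + 11 + 1 + 11 + 4) / 8 = 7.5000
deviations (xᵢ − x̄): -3.5000, 4.5000, 2.5000, -0.5000, 3.5000, -6.5000, 3.5000, -3.5000
Σ(xᵢ − x̄)² = 118.0000 ⇒ m₂ = 118.0000/8 = 14.75000
Σ(xᵢ − x̄)³ = -168.0000 ⇒ m₃ = -168.0000/8 = -21.00000
m₂^(3/2) = 14.75000^(1.5) = 56.64845
g_1 = m₃ / m₂^(3/2) = -21.00000 / 56.64845 ≈ -0.3707

-0.3707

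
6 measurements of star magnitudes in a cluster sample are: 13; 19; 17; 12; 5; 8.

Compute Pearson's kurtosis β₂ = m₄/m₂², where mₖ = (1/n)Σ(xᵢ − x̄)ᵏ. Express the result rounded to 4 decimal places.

x̄ = 12.3333
Σ(xᵢ − x̄)² = 139.3333 ⇒ m₂ = 23.22222
Σ(xᵢ − x̄)⁴ = 5694.4444 ⇒ m₄ = 949.07407
m₂² = 539.27160
β₂ = m₄/m₂² = 949.07407 / 539.27160 ≈ 1.7599

1.7599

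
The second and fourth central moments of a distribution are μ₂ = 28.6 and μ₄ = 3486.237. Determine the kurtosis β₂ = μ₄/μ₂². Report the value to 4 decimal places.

4.2621

μ₂² = 28.6² = 817.96000
μ₄/μ₂² = 3486.237 / 817.96000 = 4.26211
β₂ ≈ 4.2621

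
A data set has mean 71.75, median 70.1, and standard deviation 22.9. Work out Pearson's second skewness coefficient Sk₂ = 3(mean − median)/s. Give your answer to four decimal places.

0.2162

Sk₂ = 3(71.75 − 70.1) / 22.9 = 3 × 1.6500 / 22.9
    = 4.9500 / 22.9 ≈ 0.2162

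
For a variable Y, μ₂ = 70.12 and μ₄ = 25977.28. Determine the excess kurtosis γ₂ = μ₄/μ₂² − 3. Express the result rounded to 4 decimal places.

2.2834

μ₂² = 70.12² = 4916.81440
μ₄/μ₂² = 25977.28 / 4916.81440 = 5.28336
γ₂ = 5.28336 − 3 ≈ 2.2834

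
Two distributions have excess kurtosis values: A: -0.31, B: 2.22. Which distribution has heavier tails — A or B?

Higher excess kurtosis ⇒ heavier tails relative to the normal distribution.
-0.31 vs 2.22: the larger is 2.22, so B has heavier tails. (B is leptokurtic — heavier-than-normal tails; the other is platykurtic.)

B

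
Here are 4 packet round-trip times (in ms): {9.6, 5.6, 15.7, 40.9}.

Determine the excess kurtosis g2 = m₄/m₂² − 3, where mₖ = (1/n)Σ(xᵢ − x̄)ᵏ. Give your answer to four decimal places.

-0.8501

x̄ = 17.9500
Σ(xᵢ − x̄)² = 754.0100 ⇒ m₂ = 188.50250
Σ(xᵢ − x̄)⁴ = 305565.4924 ⇒ m₄ = 76391.37311
m₂² = 35533.19251
g2 = m₄/m₂² − 3 = 2.14986 − 3 ≈ -0.8501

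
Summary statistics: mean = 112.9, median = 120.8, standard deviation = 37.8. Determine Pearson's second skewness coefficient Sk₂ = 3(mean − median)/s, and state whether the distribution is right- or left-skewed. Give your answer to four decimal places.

Sk₂ = 3(112.9 − 120.8) / 37.8 = 3 × -7.9000 / 37.8
    = -23.7000 / 37.8 ≈ -0.6270
Sk₂ < 0 ⇒ mean < median ⇒ left-skewed (negative skew).

-0.6270, left-skewed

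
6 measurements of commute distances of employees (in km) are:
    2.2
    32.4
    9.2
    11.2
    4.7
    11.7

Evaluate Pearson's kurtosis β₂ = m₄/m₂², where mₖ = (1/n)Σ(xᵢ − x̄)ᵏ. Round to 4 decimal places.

3.4273

x̄ = 11.9000
Σ(xᵢ − x̄)² = 574.0000 ⇒ m₂ = 95.66667
Σ(xᵢ − x̄)⁴ = 188203.7620 ⇒ m₄ = 31367.29367
m₂² = 9152.11111
β₂ = m₄/m₂² = 31367.29367 / 9152.11111 ≈ 3.4273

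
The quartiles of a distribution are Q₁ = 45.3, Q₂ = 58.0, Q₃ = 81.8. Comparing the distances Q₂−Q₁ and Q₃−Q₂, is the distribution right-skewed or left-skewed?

right-skewed

Q₂ − Q₁ = 12.7;  Q₃ − Q₂ = 23.8
Q₃ − Q₂ > Q₂ − Q₁ ⇒ the upper half is more spread out ⇒ right-skewed.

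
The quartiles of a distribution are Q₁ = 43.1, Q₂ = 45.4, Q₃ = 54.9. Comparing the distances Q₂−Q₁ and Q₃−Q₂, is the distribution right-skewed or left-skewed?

right-skewed

Q₂ − Q₁ = 2.3;  Q₃ − Q₂ = 9.5
Q₃ − Q₂ > Q₂ − Q₁ ⇒ the upper half is more spread out ⇒ right-skewed.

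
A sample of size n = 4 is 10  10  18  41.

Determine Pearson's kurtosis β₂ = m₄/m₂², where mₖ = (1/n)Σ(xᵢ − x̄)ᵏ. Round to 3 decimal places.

x̄ = 19.7500
Σ(xᵢ − x̄)² = 644.7500 ⇒ m₂ = 161.18750
Σ(xᵢ − x̄)⁴ = 221991.8281 ⇒ m₄ = 55497.95703
m₂² = 25981.41016
β₂ = m₄/m₂² = 55497.95703 / 25981.41016 ≈ 2.136

2.136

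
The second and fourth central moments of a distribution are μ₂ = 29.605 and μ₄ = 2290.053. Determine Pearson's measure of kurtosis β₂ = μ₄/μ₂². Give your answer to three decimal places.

μ₂² = 29.605² = 876.45603
μ₄/μ₂² = 2290.053 / 876.45603 = 2.61286
β₂ ≈ 2.613

2.613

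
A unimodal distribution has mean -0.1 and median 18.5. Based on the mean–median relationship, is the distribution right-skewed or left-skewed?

mean − median = -0.1 − 18.5 = -18.6
mean < median ⇒ the longer tail is on the left ⇒ left-skewed (negatively skewed).

left-skewed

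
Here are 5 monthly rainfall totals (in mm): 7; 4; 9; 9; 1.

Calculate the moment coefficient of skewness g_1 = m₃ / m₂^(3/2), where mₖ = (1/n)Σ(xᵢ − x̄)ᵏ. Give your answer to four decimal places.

x̄ = (7 + 4 + 9 + 9 + 1) / 5 = 6.0000
deviations (xᵢ − x̄): 1.0000, -2.0000, 3.0000, 3.0000, -5.0000
Σ(xᵢ − x̄)² = 48.0000 ⇒ m₂ = 48.0000/5 = 9.60000
Σ(xᵢ − x̄)³ = -78.0000 ⇒ m₃ = -78.0000/5 = -15.60000
m₂^(3/2) = 9.60000^(1.5) = 29.74451
g_1 = m₃ / m₂^(3/2) = -15.60000 / 29.74451 ≈ -0.5245

-0.5245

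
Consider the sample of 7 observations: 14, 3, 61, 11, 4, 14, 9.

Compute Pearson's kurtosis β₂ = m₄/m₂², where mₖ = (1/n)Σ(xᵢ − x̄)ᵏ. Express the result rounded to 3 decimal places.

x̄ = 16.5714
Σ(xᵢ − x̄)² = 2417.7143 ⇒ m₂ = 345.38776
Σ(xᵢ − x̄)⁴ = 3959510.9854 ⇒ m₄ = 565644.42649
m₂² = 119292.70137
β₂ = m₄/m₂² = 565644.42649 / 119292.70137 ≈ 4.742

4.742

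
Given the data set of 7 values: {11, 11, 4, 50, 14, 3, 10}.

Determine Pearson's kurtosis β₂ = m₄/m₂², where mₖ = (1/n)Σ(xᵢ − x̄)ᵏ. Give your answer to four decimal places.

x̄ = 14.7143
Σ(xᵢ − x̄)² = 1547.4286 ⇒ m₂ = 221.06122
Σ(xᵢ − x̄)⁴ = 1583111.7784 ⇒ m₄ = 226158.82549
m₂² = 48868.06497
β₂ = m₄/m₂² = 226158.82549 / 48868.06497 ≈ 4.6279

4.6279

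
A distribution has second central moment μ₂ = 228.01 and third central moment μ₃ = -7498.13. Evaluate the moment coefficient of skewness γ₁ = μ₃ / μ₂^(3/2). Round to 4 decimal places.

σ = √μ₂ = √228.01 = 15.10000
σ³ = μ₂^(3/2) = 3442.95100
γ₁ = μ₃/σ³ = -7498.13 / 3442.95100 ≈ -2.1778

-2.1778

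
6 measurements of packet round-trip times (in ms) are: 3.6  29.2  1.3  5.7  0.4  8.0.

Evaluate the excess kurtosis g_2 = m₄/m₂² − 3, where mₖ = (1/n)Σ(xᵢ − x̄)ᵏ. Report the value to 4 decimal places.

0.7267

x̄ = 8.0333
Σ(xᵢ − x̄)² = 576.7333 ⇒ m₂ = 96.12222
Σ(xᵢ − x̄)⁴ = 206595.4768 ⇒ m₄ = 34432.57947
m₂² = 9239.48160
g_2 = m₄/m₂² − 3 = 3.72668 − 3 ≈ 0.7267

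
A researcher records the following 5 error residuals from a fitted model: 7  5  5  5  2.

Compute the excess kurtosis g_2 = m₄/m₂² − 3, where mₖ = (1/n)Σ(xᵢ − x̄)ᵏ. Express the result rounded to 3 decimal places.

x̄ = 4.8000
Σ(xᵢ − x̄)² = 12.8000 ⇒ m₂ = 2.56000
Σ(xᵢ − x̄)⁴ = 84.8960 ⇒ m₄ = 16.97920
m₂² = 6.55360
g_2 = m₄/m₂² − 3 = 2.59082 − 3 ≈ -0.409

-0.409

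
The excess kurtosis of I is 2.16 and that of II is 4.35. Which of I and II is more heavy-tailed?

II

Higher excess kurtosis ⇒ heavier tails relative to the normal distribution.
2.16 vs 4.35: the larger is 4.35, so II has heavier tails.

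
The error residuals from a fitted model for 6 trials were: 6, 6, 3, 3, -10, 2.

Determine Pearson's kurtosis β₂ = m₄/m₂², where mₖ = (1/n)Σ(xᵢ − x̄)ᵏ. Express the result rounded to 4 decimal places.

x̄ = 1.6667
Σ(xᵢ − x̄)² = 177.3333 ⇒ m₂ = 29.55556
Σ(xᵢ − x̄)⁴ = 19237.7778 ⇒ m₄ = 3206.29630
m₂² = 873.53086
β₂ = m₄/m₂² = 3206.29630 / 873.53086 ≈ 3.6705

3.6705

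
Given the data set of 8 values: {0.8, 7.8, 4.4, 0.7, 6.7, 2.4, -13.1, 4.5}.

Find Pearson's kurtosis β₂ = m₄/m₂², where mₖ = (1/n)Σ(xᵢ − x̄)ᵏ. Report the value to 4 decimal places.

x̄ = 1.7750
Σ(xᵢ − x̄)² = 298.6350 ⇒ m₂ = 37.32938
Σ(xᵢ − x̄)⁴ = 50969.5599 ⇒ m₄ = 6371.19499
m₂² = 1393.48224
β₂ = m₄/m₂² = 6371.19499 / 1393.48224 ≈ 4.5721

4.5721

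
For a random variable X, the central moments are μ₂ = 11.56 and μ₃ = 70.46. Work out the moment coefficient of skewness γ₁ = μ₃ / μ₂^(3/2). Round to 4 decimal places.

1.7927

σ = √μ₂ = √11.56 = 3.40000
σ³ = μ₂^(3/2) = 39.30400
γ₁ = μ₃/σ³ = 70.46 / 39.30400 ≈ 1.7927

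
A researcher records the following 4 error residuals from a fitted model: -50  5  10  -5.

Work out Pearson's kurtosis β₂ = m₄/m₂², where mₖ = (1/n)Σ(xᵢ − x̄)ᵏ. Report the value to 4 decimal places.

2.1896

x̄ = -10.0000
Σ(xᵢ − x̄)² = 2250.0000 ⇒ m₂ = 562.50000
Σ(xᵢ − x̄)⁴ = 2771250.0000 ⇒ m₄ = 692812.50000
m₂² = 316406.25000
β₂ = m₄/m₂² = 692812.50000 / 316406.25000 ≈ 2.1896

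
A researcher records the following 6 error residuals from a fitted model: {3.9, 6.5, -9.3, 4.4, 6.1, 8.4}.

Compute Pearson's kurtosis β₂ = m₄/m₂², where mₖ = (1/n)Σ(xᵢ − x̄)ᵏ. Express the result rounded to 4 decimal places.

x̄ = 3.3333
Σ(xᵢ − x̄)² = 204.4133 ⇒ m₂ = 34.06889
Σ(xᵢ − x̄)⁴ = 26292.0651 ⇒ m₄ = 4382.01085
m₂² = 1160.68919
β₂ = m₄/m₂² = 4382.01085 / 1160.68919 ≈ 3.7754

3.7754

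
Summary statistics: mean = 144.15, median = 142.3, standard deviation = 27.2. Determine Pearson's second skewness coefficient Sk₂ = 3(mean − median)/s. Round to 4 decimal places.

Sk₂ = 3(144.15 − 142.3) / 27.2 = 3 × 1.8500 / 27.2
    = 5.5500 / 27.2 ≈ 0.2040

0.2040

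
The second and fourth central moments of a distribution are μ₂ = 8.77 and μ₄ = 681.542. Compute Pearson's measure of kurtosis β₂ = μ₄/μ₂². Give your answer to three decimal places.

8.861

μ₂² = 8.77² = 76.91290
μ₄/μ₂² = 681.542 / 76.91290 = 8.86122
β₂ ≈ 8.861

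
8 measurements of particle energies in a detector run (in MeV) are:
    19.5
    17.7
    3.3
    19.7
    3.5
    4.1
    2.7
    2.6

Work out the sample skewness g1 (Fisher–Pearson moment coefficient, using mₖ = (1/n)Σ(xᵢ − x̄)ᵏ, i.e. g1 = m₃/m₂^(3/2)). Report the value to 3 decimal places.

x̄ = (19.5 + 17.7 + 3.3 + 19.7 + 3.5 + 4.1 + 2.7 + 2.6) / 8 = 9.1375
deviations (xᵢ − x̄): 10.3625, 8.5625, -5.8375, 10.5625, -5.6375, -5.0375, -6.4375, -6.5375
Σ(xᵢ − x̄)² = 467.6788 ⇒ m₂ = 467.6788/8 = 58.45984
Σ(xᵢ − x̄)³ = 1866.8247 ⇒ m₃ = 1866.8247/8 = 233.35309
m₂^(3/2) = 58.45984^(1.5) = 446.97834
g1 = m₃ / m₂^(3/2) = 233.35309 / 446.97834 ≈ 0.522

0.522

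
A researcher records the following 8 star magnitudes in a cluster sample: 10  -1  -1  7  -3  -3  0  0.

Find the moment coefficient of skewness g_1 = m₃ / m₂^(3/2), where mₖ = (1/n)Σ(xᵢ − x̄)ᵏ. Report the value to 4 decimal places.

x̄ = (10 - 1 - 1 + 7 - 3 - 3 + 0 + 0) / 8 = 1.1250
deviations (xᵢ − x̄): 8.8750, -2.1250, -2.1250, 5.8750, -4.1250, -4.1250, -1.1250, -1.1250
Σ(xᵢ − x̄)² = 158.8750 ⇒ m₂ = 158.8750/8 = 19.85938
Σ(xᵢ − x̄)³ = 739.4063 ⇒ m₃ = 739.4063/8 = 92.42578
m₂^(3/2) = 19.85938^(1.5) = 88.50104
g_1 = m₃ / m₂^(3/2) = 92.42578 / 88.50104 ≈ 1.0443

1.0443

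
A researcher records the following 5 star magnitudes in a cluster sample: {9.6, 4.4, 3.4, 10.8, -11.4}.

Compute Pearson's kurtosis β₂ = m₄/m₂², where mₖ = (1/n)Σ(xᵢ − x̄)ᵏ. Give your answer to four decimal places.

2.6522

x̄ = 3.3600
Σ(xᵢ − x̄)² = 313.2320 ⇒ m₂ = 62.64640
Σ(xᵢ − x̄)⁴ = 52043.2615 ⇒ m₄ = 10408.65229
m₂² = 3924.57143
β₂ = m₄/m₂² = 10408.65229 / 3924.57143 ≈ 2.6522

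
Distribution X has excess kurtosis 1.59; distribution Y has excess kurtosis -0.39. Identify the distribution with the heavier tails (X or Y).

Higher excess kurtosis ⇒ heavier tails relative to the normal distribution.
1.59 vs -0.39: the larger is 1.59, so X has heavier tails. (X is leptokurtic — heavier-than-normal tails; the other is platykurtic.)

X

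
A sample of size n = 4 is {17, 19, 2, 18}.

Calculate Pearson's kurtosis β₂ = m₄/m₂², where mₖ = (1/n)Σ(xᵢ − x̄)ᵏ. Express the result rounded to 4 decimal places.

x̄ = 14.0000
Σ(xᵢ − x̄)² = 194.0000 ⇒ m₂ = 48.50000
Σ(xᵢ − x̄)⁴ = 21698.0000 ⇒ m₄ = 5424.50000
m₂² = 2352.25000
β₂ = m₄/m₂² = 5424.50000 / 2352.25000 ≈ 2.3061

2.3061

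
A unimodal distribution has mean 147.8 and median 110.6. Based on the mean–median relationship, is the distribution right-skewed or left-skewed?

right-skewed

mean − median = 147.8 − 110.6 = 37.2
mean > median ⇒ the longer tail is on the right ⇒ right-skewed (positively skewed).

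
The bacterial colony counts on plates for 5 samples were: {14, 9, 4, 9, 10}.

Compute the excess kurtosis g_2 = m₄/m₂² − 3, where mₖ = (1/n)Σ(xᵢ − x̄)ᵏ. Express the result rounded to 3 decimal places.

x̄ = 9.2000
Σ(xᵢ − x̄)² = 50.8000 ⇒ m₂ = 10.16000
Σ(xᵢ − x̄)⁴ = 1262.4160 ⇒ m₄ = 252.48320
m₂² = 103.22560
g_2 = m₄/m₂² − 3 = 2.44594 − 3 ≈ -0.554

-0.554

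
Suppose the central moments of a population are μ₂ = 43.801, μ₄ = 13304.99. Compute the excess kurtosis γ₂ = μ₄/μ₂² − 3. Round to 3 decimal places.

3.935

μ₂² = 43.801² = 1918.52760
μ₄/μ₂² = 13304.99 / 1918.52760 = 6.93500
γ₂ = 6.93500 − 3 ≈ 3.935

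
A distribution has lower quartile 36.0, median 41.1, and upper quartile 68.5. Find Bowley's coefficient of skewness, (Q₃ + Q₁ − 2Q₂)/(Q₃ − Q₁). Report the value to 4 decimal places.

0.6862

numerator: Q₃ + Q₁ − 2Q₂ = 68.5 + 36.0 − 2×41.1 = 22.3000
denominator: Q₃ − Q₁ = 68.5 − 36.0 = 32.5000
Bowley skewness = 22.3000 / 32.5000 ≈ 0.6862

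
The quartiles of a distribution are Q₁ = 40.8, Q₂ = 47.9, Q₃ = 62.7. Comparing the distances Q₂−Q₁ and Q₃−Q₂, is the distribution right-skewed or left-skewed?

Q₂ − Q₁ = 7.1;  Q₃ − Q₂ = 14.8
Q₃ − Q₂ > Q₂ − Q₁ ⇒ the upper half is more spread out ⇒ right-skewed.

right-skewed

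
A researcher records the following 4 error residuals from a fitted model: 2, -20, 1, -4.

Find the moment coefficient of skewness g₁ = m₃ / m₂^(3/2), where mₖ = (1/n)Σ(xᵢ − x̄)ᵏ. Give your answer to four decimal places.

-0.9426

x̄ = (2 - 20 + 1 - 4) / 4 = -5.2500
deviations (xᵢ − x̄): 7.2500, -14.7500, 6.2500, 1.2500
Σ(xᵢ − x̄)² = 310.7500 ⇒ m₂ = 310.7500/4 = 77.68750
Σ(xᵢ − x̄)³ = -2581.8750 ⇒ m₃ = -2581.8750/4 = -645.46875
m₂^(3/2) = 77.68750^(1.5) = 684.74161
g₁ = m₃ / m₂^(3/2) = -645.46875 / 684.74161 ≈ -0.9426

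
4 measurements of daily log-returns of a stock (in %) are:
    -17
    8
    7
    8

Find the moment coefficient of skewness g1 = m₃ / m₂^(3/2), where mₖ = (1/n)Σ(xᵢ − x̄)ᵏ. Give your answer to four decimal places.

-1.1497

x̄ = (-17 + 8 + 7 + 8) / 4 = 1.5000
deviations (xᵢ − x̄): -18.5000, 6.5000, 5.5000, 6.5000
Σ(xᵢ − x̄)² = 457.0000 ⇒ m₂ = 457.0000/4 = 114.25000
Σ(xᵢ − x̄)³ = -5616.0000 ⇒ m₃ = -5616.0000/4 = -1404.00000
m₂^(3/2) = 114.25000^(1.5) = 1221.19302
g1 = m₃ / m₂^(3/2) = -1404.00000 / 1221.19302 ≈ -1.1497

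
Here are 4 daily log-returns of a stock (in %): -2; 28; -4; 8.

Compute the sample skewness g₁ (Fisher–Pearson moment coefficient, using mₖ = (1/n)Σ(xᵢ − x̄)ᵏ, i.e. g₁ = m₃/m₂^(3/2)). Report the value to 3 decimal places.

x̄ = (-2 + 28 - 4 + 8) / 4 = 7.5000
deviations (xᵢ − x̄): -9.5000, 20.5000, -11.5000, 0.5000
Σ(xᵢ − x̄)² = 643.0000 ⇒ m₂ = 643.0000/4 = 160.75000
Σ(xᵢ − x̄)³ = 6237.0000 ⇒ m₃ = 6237.0000/4 = 1559.25000
m₂^(3/2) = 160.75000^(1.5) = 2038.10462
g₁ = m₃ / m₂^(3/2) = 1559.25000 / 2038.10462 ≈ 0.765

0.765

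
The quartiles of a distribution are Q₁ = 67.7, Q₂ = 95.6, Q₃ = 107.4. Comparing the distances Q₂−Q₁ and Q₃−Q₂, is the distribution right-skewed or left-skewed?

left-skewed

Q₂ − Q₁ = 27.9;  Q₃ − Q₂ = 11.8
Q₂ − Q₁ > Q₃ − Q₂ ⇒ the lower half is more spread out ⇒ left-skewed.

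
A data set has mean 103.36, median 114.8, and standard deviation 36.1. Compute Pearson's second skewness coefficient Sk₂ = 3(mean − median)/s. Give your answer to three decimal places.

Sk₂ = 3(103.36 − 114.8) / 36.1 = 3 × -11.4400 / 36.1
    = -34.3200 / 36.1 ≈ -0.951

-0.951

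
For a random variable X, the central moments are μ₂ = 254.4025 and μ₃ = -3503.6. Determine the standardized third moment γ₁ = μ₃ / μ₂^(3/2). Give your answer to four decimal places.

-0.8634

σ = √μ₂ = √254.4025 = 15.95000
σ³ = μ₂^(3/2) = 4057.71988
γ₁ = μ₃/σ³ = -3503.6 / 4057.71988 ≈ -0.8634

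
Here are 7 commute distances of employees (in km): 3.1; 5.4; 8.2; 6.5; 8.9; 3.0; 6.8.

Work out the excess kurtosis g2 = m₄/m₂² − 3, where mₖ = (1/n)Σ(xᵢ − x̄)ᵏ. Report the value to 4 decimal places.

-1.3114

x̄ = 5.9857
Σ(xᵢ − x̄)² = 31.9086 ⇒ m₂ = 4.55837
Σ(xᵢ − x̄)⁴ = 245.6122 ⇒ m₄ = 35.08746
m₂² = 20.77871
g2 = m₄/m₂² − 3 = 1.68863 − 3 ≈ -1.3114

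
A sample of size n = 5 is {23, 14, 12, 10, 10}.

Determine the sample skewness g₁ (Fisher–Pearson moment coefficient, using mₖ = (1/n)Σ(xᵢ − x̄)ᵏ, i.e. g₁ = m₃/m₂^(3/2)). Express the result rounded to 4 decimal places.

x̄ = (23 + 14 + 12 + 10 + 10) / 5 = 13.8000
deviations (xᵢ − x̄): 9.2000, 0.2000, -1.8000, -3.8000, -3.8000
Σ(xᵢ − x̄)² = 116.8000 ⇒ m₂ = 116.8000/5 = 23.36000
Σ(xᵢ − x̄)³ = 663.1200 ⇒ m₃ = 663.1200/5 = 132.62400
m₂^(3/2) = 23.36000^(1.5) = 112.90398
g₁ = m₃ / m₂^(3/2) = 132.62400 / 112.90398 ≈ 1.1747

1.1747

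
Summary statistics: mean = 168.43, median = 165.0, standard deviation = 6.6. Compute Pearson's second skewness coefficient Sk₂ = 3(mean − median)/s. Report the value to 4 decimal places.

1.5591

Sk₂ = 3(168.43 − 165.0) / 6.6 = 3 × 3.4300 / 6.6
    = 10.2900 / 6.6 ≈ 1.5591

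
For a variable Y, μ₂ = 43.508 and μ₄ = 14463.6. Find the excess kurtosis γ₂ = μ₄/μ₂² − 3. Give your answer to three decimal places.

μ₂² = 43.508² = 1892.94606
μ₄/μ₂² = 14463.6 / 1892.94606 = 7.64079
γ₂ = 7.64079 − 3 ≈ 4.641

4.641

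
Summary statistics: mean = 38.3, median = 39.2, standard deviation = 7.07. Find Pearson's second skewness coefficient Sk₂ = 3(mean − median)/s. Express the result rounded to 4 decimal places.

-0.3819

Sk₂ = 3(38.3 − 39.2) / 7.07 = 3 × -0.9000 / 7.07
    = -2.7000 / 7.07 ≈ -0.3819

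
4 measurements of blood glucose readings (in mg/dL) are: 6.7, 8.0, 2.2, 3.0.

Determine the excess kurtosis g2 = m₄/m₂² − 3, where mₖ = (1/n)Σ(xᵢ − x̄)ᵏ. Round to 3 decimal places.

x̄ = 4.9750
Σ(xᵢ − x̄)² = 23.7275 ⇒ m₂ = 5.93188
Σ(xᵢ − x̄)⁴ = 167.1028 ⇒ m₄ = 41.77570
m₂² = 35.18714
g2 = m₄/m₂² − 3 = 1.18724 − 3 ≈ -1.813

-1.813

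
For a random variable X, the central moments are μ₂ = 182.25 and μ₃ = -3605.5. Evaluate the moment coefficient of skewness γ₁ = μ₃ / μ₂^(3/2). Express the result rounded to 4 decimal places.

-1.4654

σ = √μ₂ = √182.25 = 13.50000
σ³ = μ₂^(3/2) = 2460.37500
γ₁ = μ₃/σ³ = -3605.5 / 2460.37500 ≈ -1.4654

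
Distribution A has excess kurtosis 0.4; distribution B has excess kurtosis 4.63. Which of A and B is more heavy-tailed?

B

Higher excess kurtosis ⇒ heavier tails relative to the normal distribution.
0.4 vs 4.63: the larger is 4.63, so B has heavier tails.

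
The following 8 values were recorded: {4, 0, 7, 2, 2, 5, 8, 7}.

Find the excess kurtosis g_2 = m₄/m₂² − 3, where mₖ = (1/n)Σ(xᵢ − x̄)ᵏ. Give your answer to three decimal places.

x̄ = 4.3750
Σ(xᵢ − x̄)² = 57.8750 ⇒ m₂ = 7.23438
Σ(xᵢ − x̄)⁴ = 697.8066 ⇒ m₄ = 87.22583
m₂² = 52.33618
g_2 = m₄/m₂² − 3 = 1.66664 − 3 ≈ -1.333

-1.333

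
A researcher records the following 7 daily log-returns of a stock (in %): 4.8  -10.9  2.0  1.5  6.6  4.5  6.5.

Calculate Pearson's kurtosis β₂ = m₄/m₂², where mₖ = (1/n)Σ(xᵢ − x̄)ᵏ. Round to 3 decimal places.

4.228

x̄ = 2.1429
Σ(xᵢ − x̄)² = 222.0171 ⇒ m₂ = 31.71673
Σ(xᵢ − x̄)⁴ = 29775.4676 ⇒ m₄ = 4253.63823
m₂² = 1005.95126
β₂ = m₄/m₂² = 4253.63823 / 1005.95126 ≈ 4.228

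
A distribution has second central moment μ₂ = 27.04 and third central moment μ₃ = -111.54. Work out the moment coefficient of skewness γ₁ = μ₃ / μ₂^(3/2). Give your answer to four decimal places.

σ = √μ₂ = √27.04 = 5.20000
σ³ = μ₂^(3/2) = 140.60800
γ₁ = μ₃/σ³ = -111.54 / 140.60800 ≈ -0.7933

-0.7933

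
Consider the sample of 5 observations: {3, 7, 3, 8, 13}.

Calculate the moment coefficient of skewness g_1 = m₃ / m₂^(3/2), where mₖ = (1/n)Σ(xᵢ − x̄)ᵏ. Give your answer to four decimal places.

x̄ = (3 + 7 + 3 + 8 + 13) / 5 = 6.8000
deviations (xᵢ − x̄): -3.8000, 0.2000, -3.8000, 1.2000, 6.2000
Σ(xᵢ − x̄)² = 68.8000 ⇒ m₂ = 68.8000/5 = 13.76000
Σ(xᵢ − x̄)³ = 130.3200 ⇒ m₃ = 130.3200/5 = 26.06400
m₂^(3/2) = 13.76000^(1.5) = 51.04200
g_1 = m₃ / m₂^(3/2) = 26.06400 / 51.04200 ≈ 0.5106

0.5106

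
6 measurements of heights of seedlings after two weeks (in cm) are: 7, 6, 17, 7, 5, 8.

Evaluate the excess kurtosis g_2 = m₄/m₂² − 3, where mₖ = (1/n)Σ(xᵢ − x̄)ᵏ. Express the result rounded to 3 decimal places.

x̄ = 8.3333
Σ(xᵢ − x̄)² = 95.3333 ⇒ m₂ = 15.88889
Σ(xᵢ − x̄)⁴ = 5801.1111 ⇒ m₄ = 966.85185
m₂² = 252.45679
g_2 = m₄/m₂² − 3 = 3.82977 − 3 ≈ 0.830

0.830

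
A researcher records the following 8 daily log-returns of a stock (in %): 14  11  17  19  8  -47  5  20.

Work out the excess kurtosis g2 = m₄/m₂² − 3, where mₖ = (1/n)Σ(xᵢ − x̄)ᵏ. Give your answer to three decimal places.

x̄ = 5.8750
Σ(xᵢ − x̄)² = 3388.8750 ⇒ m₂ = 423.60938
Σ(xᵢ − x̄)⁴ = 7906174.2129 ⇒ m₄ = 988271.77661
m₂² = 179444.90259
g2 = m₄/m₂² − 3 = 5.50738 − 3 ≈ 2.507

2.507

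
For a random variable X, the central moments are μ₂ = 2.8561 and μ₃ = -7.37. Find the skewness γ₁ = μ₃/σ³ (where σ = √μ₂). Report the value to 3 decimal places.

-1.527

σ = √μ₂ = √2.8561 = 1.69000
σ³ = μ₂^(3/2) = 4.82681
γ₁ = μ₃/σ³ = -7.37 / 4.82681 ≈ -1.527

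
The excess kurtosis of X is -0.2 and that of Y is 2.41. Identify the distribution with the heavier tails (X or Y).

Higher excess kurtosis ⇒ heavier tails relative to the normal distribution.
-0.2 vs 2.41: the larger is 2.41, so Y has heavier tails. (Y is leptokurtic — heavier-than-normal tails; the other is platykurtic.)

Y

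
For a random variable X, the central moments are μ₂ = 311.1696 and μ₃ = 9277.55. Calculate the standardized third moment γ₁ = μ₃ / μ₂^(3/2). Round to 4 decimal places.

σ = √μ₂ = √311.1696 = 17.64000
σ³ = μ₂^(3/2) = 5489.03174
γ₁ = μ₃/σ³ = 9277.55 / 5489.03174 ≈ 1.6902

1.6902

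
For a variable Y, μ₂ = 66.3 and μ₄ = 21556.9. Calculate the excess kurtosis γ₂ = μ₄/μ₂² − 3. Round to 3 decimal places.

μ₂² = 66.3² = 4395.69000
μ₄/μ₂² = 21556.9 / 4395.69000 = 4.90410
γ₂ = 4.90410 − 3 ≈ 1.904

1.904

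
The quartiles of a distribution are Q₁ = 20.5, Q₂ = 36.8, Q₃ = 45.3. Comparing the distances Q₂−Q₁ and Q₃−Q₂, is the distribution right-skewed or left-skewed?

left-skewed

Q₂ − Q₁ = 16.3;  Q₃ − Q₂ = 8.5
Q₂ − Q₁ > Q₃ − Q₂ ⇒ the lower half is more spread out ⇒ left-skewed.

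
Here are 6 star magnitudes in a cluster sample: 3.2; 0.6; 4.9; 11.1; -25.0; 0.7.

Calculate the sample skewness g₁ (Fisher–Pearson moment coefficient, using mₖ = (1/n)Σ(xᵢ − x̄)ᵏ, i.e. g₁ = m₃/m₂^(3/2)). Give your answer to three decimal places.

x̄ = (3.2 + 0.6 + 4.9 + 11.1 - 25.0 + 0.7) / 6 = -0.7500
deviations (xᵢ − x̄): 3.9500, 1.3500, 5.6500, 11.8500, -24.2500, 1.4500
Σ(xᵢ − x̄)² = 779.9350 ⇒ m₂ = 779.9350/6 = 129.98917
Σ(xᵢ − x̄)³ = -12349.0080 ⇒ m₃ = -12349.0080/6 = -2058.16800
m₂^(3/2) = 129.98917^(1.5) = 1482.04278
g₁ = m₃ / m₂^(3/2) = -2058.16800 / 1482.04278 ≈ -1.389

-1.389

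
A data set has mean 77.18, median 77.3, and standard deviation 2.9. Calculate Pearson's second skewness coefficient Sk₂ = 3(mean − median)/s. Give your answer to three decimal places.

-0.124

Sk₂ = 3(77.18 − 77.3) / 2.9 = 3 × -0.1200 / 2.9
    = -0.3600 / 2.9 ≈ -0.124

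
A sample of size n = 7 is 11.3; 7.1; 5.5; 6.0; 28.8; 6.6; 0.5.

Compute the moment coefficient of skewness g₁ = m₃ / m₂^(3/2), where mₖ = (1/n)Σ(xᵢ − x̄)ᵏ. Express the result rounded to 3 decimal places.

1.535

x̄ = (11.3 + 7.1 + 5.5 + 6.0 + 28.8 + 6.6 + 0.5) / 7 = 9.4000
deviations (xᵢ − x̄): 1.9000, -2.3000, -3.9000, -3.4000, 19.4000, -2.8000, -8.9000
Σ(xᵢ − x̄)² = 499.0800 ⇒ m₂ = 499.0800/7 = 71.29714
Σ(xᵢ − x̄)³ = 6470.5320 ⇒ m₃ = 6470.5320/7 = 924.36171
m₂^(3/2) = 71.29714^(1.5) = 602.01622
g₁ = m₃ / m₂^(3/2) = 924.36171 / 602.01622 ≈ 1.535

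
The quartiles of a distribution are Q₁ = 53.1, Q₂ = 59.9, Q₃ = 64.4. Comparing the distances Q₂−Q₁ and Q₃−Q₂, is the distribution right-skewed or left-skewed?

Q₂ − Q₁ = 6.8;  Q₃ − Q₂ = 4.5
Q₂ − Q₁ > Q₃ − Q₂ ⇒ the lower half is more spread out ⇒ left-skewed.

left-skewed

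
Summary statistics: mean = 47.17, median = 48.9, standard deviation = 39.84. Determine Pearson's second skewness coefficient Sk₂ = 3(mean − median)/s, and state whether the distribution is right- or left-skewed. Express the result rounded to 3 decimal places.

Sk₂ = 3(47.17 − 48.9) / 39.84 = 3 × -1.7300 / 39.84
    = -5.1900 / 39.84 ≈ -0.130
Sk₂ < 0 ⇒ mean < median ⇒ left-skewed (negative skew).

-0.130, left-skewed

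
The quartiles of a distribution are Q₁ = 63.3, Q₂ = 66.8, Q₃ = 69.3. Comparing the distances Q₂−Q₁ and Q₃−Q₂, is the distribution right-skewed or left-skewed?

Q₂ − Q₁ = 3.5;  Q₃ − Q₂ = 2.5
Q₂ − Q₁ > Q₃ − Q₂ ⇒ the lower half is more spread out ⇒ left-skewed.

left-skewed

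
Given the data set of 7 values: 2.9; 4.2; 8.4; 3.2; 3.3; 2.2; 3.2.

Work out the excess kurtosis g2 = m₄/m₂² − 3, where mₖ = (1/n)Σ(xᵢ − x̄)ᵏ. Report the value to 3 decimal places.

1.446

x̄ = 3.9143
Σ(xᵢ − x̄)² = 25.5686 ⇒ m₂ = 3.65265
Σ(xᵢ − x̄)⁴ = 415.2446 ⇒ m₄ = 59.32065
m₂² = 13.34187
g2 = m₄/m₂² − 3 = 4.44620 − 3 ≈ 1.446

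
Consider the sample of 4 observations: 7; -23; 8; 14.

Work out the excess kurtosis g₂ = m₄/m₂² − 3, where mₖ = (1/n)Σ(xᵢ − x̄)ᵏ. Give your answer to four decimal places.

x̄ = 1.5000
Σ(xᵢ − x̄)² = 829.0000 ⇒ m₂ = 207.25000
Σ(xᵢ − x̄)⁴ = 387414.2500 ⇒ m₄ = 96853.56250
m₂² = 42952.56250
g₂ = m₄/m₂² − 3 = 2.25490 − 3 ≈ -0.7451

-0.7451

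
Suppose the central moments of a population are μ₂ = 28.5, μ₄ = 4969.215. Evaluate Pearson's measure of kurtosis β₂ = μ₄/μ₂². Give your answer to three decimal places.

6.118

μ₂² = 28.5² = 812.25000
μ₄/μ₂² = 4969.215 / 812.25000 = 6.11784
β₂ ≈ 6.118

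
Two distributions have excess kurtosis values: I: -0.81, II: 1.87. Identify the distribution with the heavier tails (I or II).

Higher excess kurtosis ⇒ heavier tails relative to the normal distribution.
-0.81 vs 1.87: the larger is 1.87, so II has heavier tails. (II is leptokurtic — heavier-than-normal tails; the other is platykurtic.)

II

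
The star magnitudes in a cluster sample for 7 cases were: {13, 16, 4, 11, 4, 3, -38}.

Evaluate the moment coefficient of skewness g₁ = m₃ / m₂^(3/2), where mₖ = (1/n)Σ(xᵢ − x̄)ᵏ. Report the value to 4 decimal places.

x̄ = (13 + 16 + 4 + 11 + 4 + 3 - 38) / 7 = 1.8571
deviations (xᵢ − x̄): 11.1429, 14.1429, 2.1429, 9.1429, 2.1429, 1.1429, -39.8571
Σ(xᵢ − x̄)² = 2006.8571 ⇒ m₂ = 2006.8571/7 = 286.69388
Σ(xᵢ − x̄)³ = -58318.8980 ⇒ m₃ = -58318.8980/7 = -8331.27114
m₂^(3/2) = 286.69388^(1.5) = 4854.31135
g₁ = m₃ / m₂^(3/2) = -8331.27114 / 4854.31135 ≈ -1.7163

-1.7163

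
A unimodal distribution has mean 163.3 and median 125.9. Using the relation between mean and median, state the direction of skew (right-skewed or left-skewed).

mean − median = 163.3 − 125.9 = 37.4
mean > median ⇒ the longer tail is on the right ⇒ right-skewed (positively skewed).

right-skewed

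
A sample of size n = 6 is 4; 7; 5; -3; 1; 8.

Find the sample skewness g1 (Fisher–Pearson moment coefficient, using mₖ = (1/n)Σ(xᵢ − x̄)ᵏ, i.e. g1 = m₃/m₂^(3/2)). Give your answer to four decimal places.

-0.6261

x̄ = (4 + 7 + 5 - 3 + 1 + 8) / 6 = 3.6667
deviations (xᵢ − x̄): 0.3333, 3.3333, 1.3333, -6.6667, -2.6667, 4.3333
Σ(xᵢ − x̄)² = 83.3333 ⇒ m₂ = 83.3333/6 = 13.88889
Σ(xᵢ − x̄)³ = -194.4444 ⇒ m₃ = -194.4444/6 = -32.40741
m₂^(3/2) = 13.88889^(1.5) = 51.76083
g1 = m₃ / m₂^(3/2) = -32.40741 / 51.76083 ≈ -0.6261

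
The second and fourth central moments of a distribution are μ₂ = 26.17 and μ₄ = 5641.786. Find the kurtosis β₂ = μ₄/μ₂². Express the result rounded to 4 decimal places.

8.2378

μ₂² = 26.17² = 684.86890
μ₄/μ₂² = 5641.786 / 684.86890 = 8.23776
β₂ ≈ 8.2378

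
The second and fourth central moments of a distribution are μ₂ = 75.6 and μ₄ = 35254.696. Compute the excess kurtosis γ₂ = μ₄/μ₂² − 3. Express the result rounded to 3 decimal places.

3.168

μ₂² = 75.6² = 5715.36000
μ₄/μ₂² = 35254.696 / 5715.36000 = 6.16841
γ₂ = 6.16841 − 3 ≈ 3.168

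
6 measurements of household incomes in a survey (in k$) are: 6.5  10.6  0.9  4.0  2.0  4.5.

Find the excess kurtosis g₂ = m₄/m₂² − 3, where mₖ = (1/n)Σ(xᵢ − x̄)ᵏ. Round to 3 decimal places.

-0.594

x̄ = 4.7500
Σ(xᵢ − x̄)² = 60.2950 ⇒ m₂ = 10.04917
Σ(xᵢ − x̄)⁴ = 1457.7766 ⇒ m₄ = 242.96277
m₂² = 100.98575
g₂ = m₄/m₂² − 3 = 2.40591 − 3 ≈ -0.594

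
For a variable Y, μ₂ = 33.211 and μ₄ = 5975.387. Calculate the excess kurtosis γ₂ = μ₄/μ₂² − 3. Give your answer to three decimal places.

μ₂² = 33.211² = 1102.97052
μ₄/μ₂² = 5975.387 / 1102.97052 = 5.41754
γ₂ = 5.41754 − 3 ≈ 2.418

2.418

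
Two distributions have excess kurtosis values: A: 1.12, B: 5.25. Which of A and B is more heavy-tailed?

Higher excess kurtosis ⇒ heavier tails relative to the normal distribution.
1.12 vs 5.25: the larger is 5.25, so B has heavier tails.

B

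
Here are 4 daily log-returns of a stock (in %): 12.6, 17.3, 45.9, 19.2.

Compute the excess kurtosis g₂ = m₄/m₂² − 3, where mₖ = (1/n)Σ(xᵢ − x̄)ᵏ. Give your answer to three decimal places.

x̄ = 23.7500
Σ(xᵢ − x̄)² = 677.2500 ⇒ m₂ = 169.31250
Σ(xᵢ − x̄)⁴ = 258325.8830 ⇒ m₄ = 64581.47076
m₂² = 28666.72266
g₂ = m₄/m₂² − 3 = 2.25284 − 3 ≈ -0.747

-0.747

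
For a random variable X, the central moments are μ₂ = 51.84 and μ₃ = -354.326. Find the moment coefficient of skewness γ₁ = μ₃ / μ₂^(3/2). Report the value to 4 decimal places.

-0.9493

σ = √μ₂ = √51.84 = 7.20000
σ³ = μ₂^(3/2) = 373.24800
γ₁ = μ₃/σ³ = -354.326 / 373.24800 ≈ -0.9493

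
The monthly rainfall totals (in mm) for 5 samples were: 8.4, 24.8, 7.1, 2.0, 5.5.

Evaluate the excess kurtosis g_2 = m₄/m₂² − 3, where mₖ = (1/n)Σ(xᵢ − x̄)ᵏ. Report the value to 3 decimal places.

-0.070

x̄ = 9.5600
Σ(xᵢ − x̄)² = 313.2920 ⇒ m₂ = 62.65840
Σ(xᵢ − x̄)⁴ = 57520.2683 ⇒ m₄ = 11504.05366
m₂² = 3926.07509
g_2 = m₄/m₂² − 3 = 2.93017 − 3 ≈ -0.070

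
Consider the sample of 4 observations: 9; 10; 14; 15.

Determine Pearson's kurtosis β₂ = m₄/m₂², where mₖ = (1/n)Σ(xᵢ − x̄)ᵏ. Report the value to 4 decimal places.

1.1479

x̄ = 12.0000
Σ(xᵢ − x̄)² = 26.0000 ⇒ m₂ = 6.50000
Σ(xᵢ − x̄)⁴ = 194.0000 ⇒ m₄ = 48.50000
m₂² = 42.25000
β₂ = m₄/m₂² = 48.50000 / 42.25000 ≈ 1.1479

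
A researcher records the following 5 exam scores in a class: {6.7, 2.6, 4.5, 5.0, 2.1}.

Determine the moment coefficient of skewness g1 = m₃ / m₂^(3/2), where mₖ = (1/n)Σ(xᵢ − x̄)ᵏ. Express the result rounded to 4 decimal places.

x̄ = (6.7 + 2.6 + 4.5 + 5.0 + 2.1) / 5 = 4.1800
deviations (xᵢ − x̄): 2.5200, -1.5800, 0.3200, 0.8200, -2.0800
Σ(xᵢ − x̄)² = 13.9480 ⇒ m₂ = 13.9480/5 = 2.78960
Σ(xᵢ − x̄)³ = 3.6439 ⇒ m₃ = 3.6439/5 = 0.72878
m₂^(3/2) = 2.78960^(1.5) = 4.65922
g1 = m₃ / m₂^(3/2) = 0.72878 / 4.65922 ≈ 0.1564

0.1564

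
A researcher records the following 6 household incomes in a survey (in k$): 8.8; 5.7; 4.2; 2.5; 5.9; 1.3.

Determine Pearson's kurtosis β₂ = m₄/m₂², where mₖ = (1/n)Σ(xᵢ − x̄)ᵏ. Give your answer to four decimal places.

x̄ = 4.7333
Σ(xᵢ − x̄)² = 35.8933 ⇒ m₂ = 5.98222
Σ(xᵢ − x̄)⁴ = 440.1344 ⇒ m₄ = 73.35574
m₂² = 35.78698
β₂ = m₄/m₂² = 73.35574 / 35.78698 ≈ 2.0498

2.0498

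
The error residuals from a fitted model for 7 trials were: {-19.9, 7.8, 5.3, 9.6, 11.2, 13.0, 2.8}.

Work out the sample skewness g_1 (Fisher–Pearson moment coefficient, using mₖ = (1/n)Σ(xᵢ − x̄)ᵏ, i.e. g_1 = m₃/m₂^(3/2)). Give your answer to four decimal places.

-1.6533

x̄ = (-19.9 + 7.8 + 5.3 + 9.6 + 11.2 + 13.0 + 2.8) / 7 = 4.2571
deviations (xᵢ − x̄): -24.1571, 3.5429, 1.0429, 5.3429, 6.9429, 8.7429, -1.4571
Σ(xᵢ − x̄)² = 752.5171 ⇒ m₂ = 752.5171/7 = 107.50245
Σ(xᵢ − x̄)³ = -12899.3462 ⇒ m₃ = -12899.3462/7 = -1842.76375
m₂^(3/2) = 107.50245^(1.5) = 1114.62181
g_1 = m₃ / m₂^(3/2) = -1842.76375 / 1114.62181 ≈ -1.6533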